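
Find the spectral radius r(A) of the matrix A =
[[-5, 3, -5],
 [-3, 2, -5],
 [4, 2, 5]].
r(A) ≈ 4.7092

The eigenvalues of A are the roots of its characteristic polynomial. With M = A (coefficients from the trace, the sum of principal 2x2 minors, and det A):
  p(λ) = det(λ I - M) = λ^3 - 2λ^2 + 14λ + 45.
No integer candidate from the rational root theorem (±divisors of 45) is a root, so the roots are irrational. The cubic discriminant is Δ = -86107 < 0, so there is one real root and a complex-conjugate pair. p(-3) = -42 and p(-2) = 1 have opposite signs, so a root lies in (-3, -2); Newton's method refines it to λ ≈ -2.0292. Dividing out (λ - (-2.0292)) leaves approximately λ^2 - 4.0292λ + 22.1761. For λ^2 - 4.0292λ + 22.1761 the discriminant is -72.4699. It is negative, so the remaining roots are the complex-conjugate pair λ ≈ 2.0146 ± 4.2565i. Their product equals the constant term, so |λ|^2 ≈ 22.1761 and |λ| ≈ 4.7092.
Thus the eigenvalues (to 4 decimals) are -2.0292 (modulus 2.0292); 2.0146 ± 4.2565i (modulus 4.7092). The spectral radius is the largest modulus: r(A) ≈ 4.7092. (Cross-check: r(A) ≤ ||A||_2 ≈ 11.2852; equality holds whenever A is normal, though it can also hold for some non-normal A.)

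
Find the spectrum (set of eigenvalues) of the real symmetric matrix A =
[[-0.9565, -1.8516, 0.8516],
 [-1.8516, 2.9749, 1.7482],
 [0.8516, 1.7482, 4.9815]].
sigma(A) ≈ {-2, 3, 6}

A is real symmetric, so its spectrum consists of real eigenvalues. Expanding the characteristic polynomial of the displayed matrix gives
  det(λ I - A) = p(λ) = λ^3 + (-7)λ^2 + (0)λ + (36).
Solving p(λ) = 0 yields eigenvalues ≈ -2, 3, 6. (A is shown rounded to 4 decimals, so these recover the underlying integer eigenvalues to within that precision.)
Verification: the trace of A = 7 equals the sum of eigenvalues 7, and det(A) ≈ -36.0009 matches the eigenvalue product -36.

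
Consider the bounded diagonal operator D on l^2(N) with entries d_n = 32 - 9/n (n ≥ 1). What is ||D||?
||D|| = 32

For a diagonal operator on l^2 with entries d_n, ||D|| = sup_n |d_n|. Here d_1 = 23, d_2 = 55/2, ..., and d_n = 32 - 9/n increases monotonically toward 32. All terms lie in [23, 32), so |d_n| = d_n and the supremum is the limit 32, which is not attained by any individual d_n. Hence ||D|| = 32.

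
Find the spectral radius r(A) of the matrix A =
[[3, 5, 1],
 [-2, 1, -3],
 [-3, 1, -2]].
r(A) ≈ 3.4647

The eigenvalues of A are the roots of its characteristic polynomial. With M = A (coefficients from the trace, the sum of principal 2x2 minors, and det A):
  p(λ) = det(λ I - M) = λ^3 - 2λ^2 + 11λ - 29.
No integer candidate from the rational root theorem (±divisors of 29) is a root, so the roots are irrational. The cubic discriminant is Δ = -16991 < 0, so there is one real root and a complex-conjugate pair. p(2) = -7 and p(3) = 13 have opposite signs, so a root lies in (2, 3); Newton's method refines it to λ ≈ 2.4158. Dividing out (λ - (2.4158)) leaves approximately λ^2 + 0.4158λ + 12.0044. For λ^2 + 0.4158λ + 12.0044 the discriminant is -47.8448. It is negative, so the remaining roots are the complex-conjugate pair λ ≈ -0.2079 ± 3.4585i. Their product equals the constant term, so |λ|^2 ≈ 12.0044 and |λ| ≈ 3.4647.
Thus the eigenvalues (to 4 decimals) are 2.4158 (modulus 2.4158); -0.2079 ± 3.4585i (modulus 3.4647). The spectral radius is the largest modulus: r(A) ≈ 3.4647. (Cross-check: r(A) ≤ ||A||_2 ≈ 6.258; equality holds whenever A is normal, though it can also hold for some non-normal A.)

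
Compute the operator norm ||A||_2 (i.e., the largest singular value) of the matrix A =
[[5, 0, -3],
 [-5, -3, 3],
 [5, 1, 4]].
||A||_2 ≈ 9.117 (= sqrt(largest eigenvalue of A^T A))

||A||_2 = sigma_max(A) = sqrt(lambda_max(A^T A)). Form the symmetric matrix M = A^T A =
[[75, 20, -10],
 [20, 10, -5],
 [-10, -5, 34]].
Its characteristic polynomial (trace, sum of principal 2x2 minors, determinant of M give the coefficients) is
  p(λ) = det(λ I - M) = λ^3 - 119λ^2 + 3115λ - 11025.
No integer candidate from the rational root theorem (±divisors of 11025) is a root, so the roots are irrational. The cubic discriminant is Δ = 12470245200 > 0, so there are three distinct real roots. p(4) = -405 and p(5) = 1700 have opposite signs, so a root lies in (4, 5); Newton's method refines it to λ ≈ 4.1848. p(31) = 972 and p(32) = -433 have opposite signs, so a root lies in (31, 32); Newton's method refines it to λ ≈ 31.6955. p(83) = -484 and p(84) = 3675 have opposite signs, so a root lies in (83, 84); Newton's method refines it to λ ≈ 83.1197. Check (Vieta): the three roots sum to 119, matching tr M = 119.
So the eigenvalues of A^T A are ≈ 4.1848, 31.6955, 83.1197 (all ≥ 0, as they must be for A^T A). The largest is λ_max ≈ 83.1197, hence ||A||_2 = sqrt(λ_max) ≈ 9.117.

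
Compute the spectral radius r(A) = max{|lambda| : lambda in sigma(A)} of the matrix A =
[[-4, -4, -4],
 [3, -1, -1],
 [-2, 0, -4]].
r(A) ≈ 6.1368

The eigenvalues of A are the roots of its characteristic polynomial. With M = A (coefficients from the trace, the sum of principal 2x2 minors, and det A):
  p(λ) = det(λ I - M) = λ^3 + 9λ^2 + 28λ + 64.
No integer candidate from the rational root theorem (±divisors of 64) is a root, so the roots are irrational. The cubic discriminant is Δ = -31216 < 0, so there is one real root and a complex-conjugate pair. p(-7) = -34 and p(-6) = 4 have opposite signs, so a root lies in (-7, -6); Newton's method refines it to λ ≈ -6.1368. Dividing out (λ - (-6.1368)) leaves approximately λ^2 + 2.8632λ + 10.429. For λ^2 + 2.8632λ + 10.429 the discriminant is -33.5177. It is negative, so the remaining roots are the complex-conjugate pair λ ≈ -1.4316 ± 2.8947i. Their product equals the constant term, so |λ|^2 ≈ 10.429 and |λ| ≈ 3.2294.
Thus the eigenvalues (to 4 decimals) are -6.1368 (modulus 6.1368); -1.4316 ± 2.8947i (modulus 3.2294). The spectral radius is the largest modulus: r(A) ≈ 6.1368. (Cross-check: r(A) ≤ ||A||_2 ≈ 7.8851; equality holds whenever A is normal, though it can also hold for some non-normal A.)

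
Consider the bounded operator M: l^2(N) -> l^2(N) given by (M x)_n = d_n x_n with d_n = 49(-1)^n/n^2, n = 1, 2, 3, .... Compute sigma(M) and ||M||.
sigma(M) = {49(-1)^n/n^2 : n ≥ 1} ∪ {0}; ||M|| = 49

A bounded diagonal operator on l^2 with diagonal entries d_n has spectrum equal to the closure of {d_n : n ≥ 1}: every d_n is an eigenvalue (with eigenvector e_n), so {d_n} ⊂ sigma(M); the spectrum is closed, so its closure is too; and for lambda not in the closure, (M - lambda I) has bounded inverse (the diagonal entries 1/(d_n - lambda) are bounded). For our sequence d_n = 49(-1)^n/n^2, n = 1, 2, 3, ...:
  - {d_n} = {49(-1)^n/n^2 : n ≥ 1}; the only limit point is 0
  - closure = {49(-1)^n/n^2 : n ≥ 1} ∪ {0}
For the norm: a diagonal operator has ||M|| = sup_n |d_n|. Here |d_n| = 49/n^2 is decreasing, so sup_n |d_n| = |d_1| = 49. So ||M|| = 49.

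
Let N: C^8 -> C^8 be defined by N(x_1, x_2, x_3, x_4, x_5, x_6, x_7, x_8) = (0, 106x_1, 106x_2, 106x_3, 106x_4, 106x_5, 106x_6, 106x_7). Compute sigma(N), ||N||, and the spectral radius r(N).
sigma(N) = {0}; ||N|| = 106; r(N) = 0. (N is nilpotent with N^8 = 0.)

On C^8, N is a strictly lower-triangular matrix with 106 on the subdiagonal and zeros elsewhere, so its characteristic polynomial is lambda^8 and every eigenvalue is 0: sigma(N) = {0}. For the operator norm, N e_i = 106e_{i+1} for i = 1, ..., 7 and N e_8 = 0, so the singular values of N are 106 (with multiplicity 7) and 0; hence ||N|| = 106. The spectral radius r(N) = max|lambda| = 0. Note ||N|| > r(N) — characteristic of non-normal nilpotent operators. Indeed N^8 = 0.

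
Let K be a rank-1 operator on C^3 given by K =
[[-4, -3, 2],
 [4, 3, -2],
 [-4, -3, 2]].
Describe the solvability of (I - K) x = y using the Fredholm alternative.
(I - K) is singular (det(I - K) = 0, i.e. 1 ∈ sigma(K)). (I - K) x = y is solvable iff y ⊥ ker((I - K)^*) = span{(-4, -3, 2)}, i.e. iff -4y_1 - 3y_2 + 2y_3 = 0. When solvable, the solutions are x = y + c·(1, -1, 1), c arbitrary (ker(I - K) = span{(1, -1, 1)}, dimension 1).

K has rank 1, so it is an outer product K = u v^T: every row of K is a multiple of one row vector. Reading off the entries, u = (1, -1, 1) and v = (-4, -3, 2) (row i of K equals u_i·v^T). A rank-one matrix u v^T satisfies K u = u (v·u) and kills the (2)-dimensional subspace v^⊥, so its characteristic polynomial is lambda^2 (lambda - v·u) with v·u = tr K = 1. Hence the eigenvalues of I - K are 1 (multiplicity 2) and 1 - (1) = 0, so det(I - K) = 0. (Direct check: I - K =
[[5, 3, -2],
 [-4, -2, 2],
 [4, 3, -1]]
has determinant 0.) So 1 is an eigenvalue of K and (I - K) is not invertible. The finite-dimensional Fredholm alternative says: either (I - K) is invertible, or ker(I - K) ≠ {0} and then range(I - K) = ker((I - K)^*)^⊥, with dim ker(I - K) = dim ker((I - K)^*). We are in the second case, so we need both kernels. Kernel of I - K: (I - K) u = u - u (v·u) = u - u = 0, so ker(I - K) = span{u} = span{(1, -1, 1)} (it is exactly 1-dimensional because rank(I - K) = 2). Kernel of the adjoint: K is real, so (I - K)^* = I - K^T = I - v u^T, and (I - v u^T) v = v - v (u·v) = 0; hence ker((I - K)^*) = span{v} = span{(-4, -3, 2)}. Therefore (I - K) x = y is solvable iff <y, v> = 0, i.e. iff -4y_1 - 3y_2 + 2y_3 = 0. When this holds, K y = u (v·y) = 0, so (I - K) y = y and x = y is a particular solution; the full solution set is the line x = y + c·u = y + c·(1, -1, 1), c ∈ C.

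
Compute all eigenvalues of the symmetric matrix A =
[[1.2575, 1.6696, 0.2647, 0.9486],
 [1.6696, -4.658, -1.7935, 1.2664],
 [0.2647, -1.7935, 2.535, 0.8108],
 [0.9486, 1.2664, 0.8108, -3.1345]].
sigma(A) ≈ {-6, -3, 2, 3}

A is real symmetric, so its spectrum consists of real eigenvalues. Expanding the characteristic polynomial of the displayed matrix gives
  det(λ I - A) = p(λ) = λ^4 + (4)λ^3 + (-21)λ^2 + (-36)λ + (108).
Solving p(λ) = 0 yields eigenvalues ≈ -6, -3, 2, 3. (A is shown rounded to 4 decimals, so these recover the underlying integer eigenvalues to within that precision.)
Verification: the trace of A = -4 equals the sum of eigenvalues -4, and det(A) ≈ 108.0005 matches the eigenvalue product 108.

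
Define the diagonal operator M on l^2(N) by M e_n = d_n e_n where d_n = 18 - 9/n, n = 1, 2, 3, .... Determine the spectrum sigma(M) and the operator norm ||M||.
sigma(M) = {18 - 9/n : n ≥ 1} ∪ {18}; ||M|| = 18

A bounded diagonal operator on l^2 with diagonal entries d_n has spectrum equal to the closure of {d_n : n ≥ 1}: every d_n is an eigenvalue (with eigenvector e_n), so {d_n} ⊂ sigma(M); the spectrum is closed, so its closure is too; and for lambda not in the closure, (M - lambda I) has bounded inverse (the diagonal entries 1/(d_n - lambda) are bounded). For our sequence d_n = 18 - 9/n, n = 1, 2, 3, ...:
  - {d_n} = {18 - 9/n : n ≥ 1}; the only limit point is 18
  - closure = {18 - 9/n : n ≥ 1} ∪ {18}
For the norm: a diagonal operator has ||M|| = sup_n |d_n|. Here d_n = 18 - 9/n increases monotonically from d_1 = 9 toward 18, with all terms in [9, 18); so sup_n |d_n| = 18 (the supremum is the limit, not attained). So ||M|| = 18.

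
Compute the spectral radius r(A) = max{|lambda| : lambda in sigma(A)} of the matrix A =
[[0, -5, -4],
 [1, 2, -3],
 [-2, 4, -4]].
r(A) ≈ 5.0354

The eigenvalues of A are the roots of its characteristic polynomial. With M = A (coefficients from the trace, the sum of principal 2x2 minors, and det A):
  p(λ) = det(λ I - M) = λ^3 + 2λ^2 + λ + 82.
No integer candidate from the rational root theorem (±divisors of 82) is a root, so the roots are irrational. The cubic discriminant is Δ = -181220 < 0, so there is one real root and a complex-conjugate pair. p(-6) = -68 and p(-5) = 2 have opposite signs, so a root lies in (-6, -5); Newton's method refines it to λ ≈ -5.0354. Dividing out (λ - (-5.0354)) leaves approximately λ^2 - 3.0354λ + 16.2846. For λ^2 - 3.0354λ + 16.2846 the discriminant is -55.9247. It is negative, so the remaining roots are the complex-conjugate pair λ ≈ 1.5177 ± 3.7391i. Their product equals the constant term, so |λ|^2 ≈ 16.2846 and |λ| ≈ 4.0354.
Thus the eigenvalues (to 4 decimals) are -5.0354 (modulus 5.0354); 1.5177 ± 3.7391i (modulus 4.0354). The spectral radius is the largest modulus: r(A) ≈ 5.0354. (Cross-check: r(A) ≤ ||A||_2 ≈ 6.8681; equality holds whenever A is normal, though it can also hold for some non-normal A.)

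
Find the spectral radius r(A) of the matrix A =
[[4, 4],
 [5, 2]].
r(A) = (6 + sqrt(84))/2 ≈ 7.5826

The eigenvalues of A are the roots of its characteristic polynomial. With M = A (coefficients from the trace and determinant):
  p(λ) = det(λ I - M) = λ^2 - 6λ - 12.
For λ^2 - 6λ - 12 the discriminant is 84. It is nonnegative but not a perfect square, so the roots are real and irrational: λ = (6 ± sqrt(84))/2 ≈ 7.5826, -1.5826.
Thus the eigenvalues (to 4 decimals) are 7.5826 (modulus 7.5826); -1.5826 (modulus 1.5826). The spectral radius is the largest modulus: r(A) = (6 + sqrt(84))/2 ≈ 7.5826. (Cross-check: r(A) ≤ ||A||_2 ≈ 7.6512; equality holds whenever A is normal, though it can also hold for some non-normal A.)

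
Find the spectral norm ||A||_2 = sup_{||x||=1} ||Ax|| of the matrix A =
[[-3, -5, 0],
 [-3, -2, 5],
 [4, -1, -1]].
||A||_2 ≈ 7.8106 (= sqrt(largest eigenvalue of A^T A))

||A||_2 = sigma_max(A) = sqrt(lambda_max(A^T A)). Form the symmetric matrix M = A^T A =
[[34, 17, -19],
 [17, 30, -9],
 [-19, -9, 26]].
Its characteristic polynomial (trace, sum of principal 2x2 minors, determinant of M give the coefficients) is
  p(λ) = det(λ I - M) = λ^3 - 90λ^2 + 1953λ - 11236.
No integer candidate from the rational root theorem (±divisors of 11236) is a root, so the roots are irrational. The cubic discriminant is Δ = 474759360 > 0, so there are three distinct real roots. p(9) = -220 and p(10) = 294 have opposite signs, so a root lies in (9, 10); Newton's method refines it to λ ≈ 9.3993. p(19) = 240 and p(20) = -176 have opposite signs, so a root lies in (19, 20); Newton's method refines it to λ ≈ 19.5951. p(61) = -12 and p(62) = 2218 have opposite signs, so a root lies in (61, 62); Newton's method refines it to λ ≈ 61.0056. Check (Vieta): the three roots sum to 90, matching tr M = 90.
So the eigenvalues of A^T A are ≈ 9.3993, 19.5951, 61.0056 (all ≥ 0, as they must be for A^T A). The largest is λ_max ≈ 61.0056, hence ||A||_2 = sqrt(λ_max) ≈ 7.8106.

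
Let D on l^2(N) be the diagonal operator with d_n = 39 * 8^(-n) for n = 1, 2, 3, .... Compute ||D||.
||D|| = 39/8 (attained at n = 1)

For D diagonal, ||D|| = sup_n |d_n|. The sequence d_n = 39 * 8^(-n) is positive and strictly decreasing (ratio 8^(-1) < 1), so the supremum is d_1 = 39/8. Hence ||D|| = 39/8.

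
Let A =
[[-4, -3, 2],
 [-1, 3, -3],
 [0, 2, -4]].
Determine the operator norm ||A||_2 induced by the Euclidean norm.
||A||_2 ≈ 7.1756 (= sqrt(largest eigenvalue of A^T A))

||A||_2 = sigma_max(A) = sqrt(lambda_max(A^T A)). Form the symmetric matrix M = A^T A =
[[17, 9, -5],
 [9, 22, -23],
 [-5, -23, 29]].
Its characteristic polynomial (trace, sum of principal 2x2 minors, determinant of M give the coefficients) is
  p(λ) = det(λ I - M) = λ^3 - 68λ^2 + 870λ - 1024.
No integer candidate from the rational root theorem (±divisors of 1024) is a root, so the roots are irrational. The cubic discriminant is Δ = 640105696 > 0, so there are three distinct real roots. p(1) = -221 and p(2) = 452 have opposite signs, so a root lies in (1, 2); Newton's method refines it to λ ≈ 1.3082. p(15) = 101 and p(16) = -416 have opposite signs, so a root lies in (15, 16); Newton's method refines it to λ ≈ 15.2022. p(51) = -871 and p(52) = 952 have opposite signs, so a root lies in (51, 52); Newton's method refines it to λ ≈ 51.4896. Check (Vieta): the three roots sum to 68, matching tr M = 68.
So the eigenvalues of A^T A are ≈ 1.3082, 15.2022, 51.4896 (all ≥ 0, as they must be for A^T A). The largest is λ_max ≈ 51.4896, hence ||A||_2 = sqrt(λ_max) ≈ 7.1756.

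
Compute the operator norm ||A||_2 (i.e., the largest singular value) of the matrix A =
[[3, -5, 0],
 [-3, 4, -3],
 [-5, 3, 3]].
||A||_2 ≈ 9.4178 (= sqrt(largest eigenvalue of A^T A))

||A||_2 = sigma_max(A) = sqrt(lambda_max(A^T A)). Form the symmetric matrix M = A^T A =
[[43, -42, -6],
 [-42, 50, -3],
 [-6, -3, 18]].
Its characteristic polynomial (trace, sum of principal 2x2 minors, determinant of M give the coefficients) is
  p(λ) = det(λ I - M) = λ^3 - 111λ^2 + 2015λ - 3249.
No integer candidate from the rational root theorem (±divisors of 3249) is a root, so the roots are irrational. The cubic discriminant is Δ = 12322250752 > 0, so there are three distinct real roots. p(1) = -1344 and p(2) = 345 have opposite signs, so a root lies in (1, 2); Newton's method refines it to λ ≈ 1.7851. p(20) = 651 and p(21) = -624 have opposite signs, so a root lies in (20, 21); Newton's method refines it to λ ≈ 20.5203. p(88) = -4041 and p(89) = 1824 have opposite signs, so a root lies in (88, 89); Newton's method refines it to λ ≈ 88.6946. Check (Vieta): the three roots sum to 111, matching tr M = 111.
So the eigenvalues of A^T A are ≈ 1.7851, 20.5203, 88.6946 (all ≥ 0, as they must be for A^T A). The largest is λ_max ≈ 88.6946, hence ||A||_2 = sqrt(λ_max) ≈ 9.4178.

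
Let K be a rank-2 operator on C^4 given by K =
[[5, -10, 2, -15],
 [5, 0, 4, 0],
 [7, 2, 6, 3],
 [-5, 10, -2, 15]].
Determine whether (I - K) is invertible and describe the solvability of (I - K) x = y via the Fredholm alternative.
(I - K) is invertible (det(I - K) = 129 ≠ 0), so for every y in C^4 the equation (I - K) x = y has a unique solution.

K has rank 2 and factors as K = U V^T = u1 v1^T + u2 v2^T with u1 = (-3, -1, -1, 3), v1 = (-3, 2, -2, 3), u2 = (-2, 1, 2, 2), v2 = (2, 2, 2, 3) (multiplying out reproduces the displayed K). The nonzero eigenvalues of U V^T coincide with those of the 2 x 2 matrix G = V^T U = [[v1·u1, v1·u2], [v2·u1, v2·u2]] = [[18, 10], [-1, 8]], and by the Sylvester determinant identity det(I_4 - U V^T) = det(I_2 - V^T U) = det([[-17, -10], [1, -7]]) = (-17)(-7) - (-10)(1) = 129. (Direct check: I - K =
[[-4, 10, -2, 15],
 [-5, 1, -4, 0],
 [-7, -2, -5, -3],
 [5, -10, 2, -14]]
has determinant 129.) The finite-dimensional Fredholm alternative says: either (I - K) is invertible, or ker(I - K) ≠ {0} and then range(I - K) = ker((I - K)^*)^⊥, with dim ker(I - K) = dim ker((I - K)^*). Since det(I - K) ≠ 0, 1 is not an eigenvalue of K and ker(I - K) = {0}, so we are in the first case: for every y there is a unique x = (I - K)^(-1) y. (Explicitly, by the Woodbury identity, (I - U V^T)^(-1) = I + U (I_2 - G)^(-1) V^T.)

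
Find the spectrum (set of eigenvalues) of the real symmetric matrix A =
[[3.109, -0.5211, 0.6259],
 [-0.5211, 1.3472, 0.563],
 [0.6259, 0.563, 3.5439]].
sigma(A) ≈ {1, 3, 4}

A is real symmetric, so its spectrum consists of real eigenvalues. Expanding the characteristic polynomial of the displayed matrix gives
  det(λ I - A) = p(λ) = λ^3 + (-8)λ^2 + (19)λ + (-12).
Solving p(λ) = 0 yields eigenvalues ≈ 1, 3, 4. (A is shown rounded to 4 decimals, so these recover the underlying integer eigenvalues to within that precision.)
Verification: the trace of A = 8 equals the sum of eigenvalues 8, and det(A) ≈ 12.0006 matches the eigenvalue product 12.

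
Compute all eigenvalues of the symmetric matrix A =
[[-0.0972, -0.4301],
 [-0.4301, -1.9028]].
sigma(A) ≈ {-2, 0}

A is real symmetric, so its spectrum consists of real eigenvalues. Expanding the characteristic polynomial of the displayed matrix gives
  det(λ I - A) = p(λ) = λ^2 + (2)λ + (0).
Solving p(λ) = 0 yields eigenvalues ≈ -2, 0. (A is shown rounded to 4 decimals, so these recover the underlying integer eigenvalues to within that precision.)
Verification: the trace of A = -2 equals the sum of eigenvalues -2, and det(A) ≈ -0.0000 matches the eigenvalue product 0.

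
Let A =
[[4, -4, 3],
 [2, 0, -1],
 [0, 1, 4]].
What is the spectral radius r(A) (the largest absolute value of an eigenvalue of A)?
r(A) ≈ 4.527

The eigenvalues of A are the roots of its characteristic polynomial. With M = A (coefficients from the trace, the sum of principal 2x2 minors, and det A):
  p(λ) = det(λ I - M) = λ^3 - 8λ^2 + 25λ - 42.
No integer candidate from the rational root theorem (±divisors of 42) is a root, so the roots are irrational. The cubic discriminant is Δ = -4944 < 0, so there is one real root and a complex-conjugate pair. p(4) = -6 and p(5) = 8 have opposite signs, so a root lies in (4, 5); Newton's method refines it to λ ≈ 4.527. Dividing out (λ - (4.527)) leaves approximately λ^2 - 3.473λ + 9.2777. For λ^2 - 3.473λ + 9.2777 the discriminant is -25.049. It is negative, so the remaining roots are the complex-conjugate pair λ ≈ 1.7365 ± 2.5024i. Their product equals the constant term, so |λ|^2 ≈ 9.2777 and |λ| ≈ 3.0459.
Thus the eigenvalues (to 4 decimals) are 4.527 (modulus 4.527); 1.7365 ± 2.5024i (modulus 3.0459). The spectral radius is the largest modulus: r(A) ≈ 4.527. (Cross-check: r(A) ≤ ||A||_2 ≈ 6.6159; equality holds whenever A is normal, though it can also hold for some non-normal A.)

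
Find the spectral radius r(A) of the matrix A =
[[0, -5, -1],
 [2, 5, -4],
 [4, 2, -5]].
r(A) ≈ 3.8616

The eigenvalues of A are the roots of its characteristic polynomial. With M = A (coefficients from the trace, the sum of principal 2x2 minors, and det A):
  p(λ) = det(λ I - M) = λ^3 - 3λ - 46.
No integer candidate from the rational root theorem (±divisors of 46) is a root, so the roots are irrational. The cubic discriminant is Δ = -57024 < 0, so there is one real root and a complex-conjugate pair. p(3) = -28 and p(4) = 6 have opposite signs, so a root lies in (3, 4); Newton's method refines it to λ ≈ 3.8616. Dividing out (λ - (3.8616)) leaves approximately λ^2 + 3.8616λ + 11.9121. For λ^2 + 3.8616λ + 11.9121 the discriminant is -32.7363. It is negative, so the remaining roots are the complex-conjugate pair λ ≈ -1.9308 ± 2.8608i. Their product equals the constant term, so |λ|^2 ≈ 11.9121 and |λ| ≈ 3.4514.
Thus the eigenvalues (to 4 decimals) are 3.8616 (modulus 3.8616); -1.9308 ± 2.8608i (modulus 3.4514). The spectral radius is the largest modulus: r(A) ≈ 3.8616. (Cross-check: r(A) ≤ ||A||_2 ≈ 9.4097; equality holds whenever A is normal, though it can also hold for some non-normal A.)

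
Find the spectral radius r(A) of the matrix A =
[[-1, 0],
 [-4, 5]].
r(A) = 5

The eigenvalues of A are the roots of its characteristic polynomial. With M = A (coefficients from the trace and determinant):
  p(λ) = det(λ I - M) = λ^2 - 4λ - 5.
For λ^2 - 4λ - 5 the discriminant is 36. It is a perfect square (6^2), so the roots are rational: λ = (4 ± 6)/2 = 5, -1.
Thus the eigenvalues (to 4 decimals) are 5 (modulus 5); -1 (modulus 1). The spectral radius is the largest modulus: r(A) = 5. (Cross-check: r(A) ≤ ||A||_2 ≈ 6.434; equality holds whenever A is normal, though it can also hold for some non-normal A.)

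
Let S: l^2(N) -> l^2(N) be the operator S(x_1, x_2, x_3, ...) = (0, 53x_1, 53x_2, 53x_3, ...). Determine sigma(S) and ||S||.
sigma(S) = closed disk {z in C : |z| ≤ 53}; ||S|| = 53

Note S = 53·U where U is the unit right shift (U x)_k = x_{k-1} (with x_0 := 0); so ||S|| = 53||U|| and sigma(S) = 53·sigma(U). ||S x||^2 = sum_{k≥1} |53x_k|^2 = 2809||x||^2, so ||S|| = 53 and sigma(S) ⊂ {|z| ≤ 53}. For any |lambda| < 53, the equation (S - lambda I) x = 0 forces x_1 = 0, then 53x_k = lambda x_{k+1} ⇒ x = 0, so S has no eigenvalues. But (S - lambda I) is not surjective for |lambda| < 53: solving (S - lambda I) x = e_1 would require x_n proportional to (lambda/53)^(-n), which is not in l^2. So every |lambda| < 53 lies in the residual spectrum. The boundary |lambda| = 53 is in the approximate point spectrum (the spectrum is closed). Hence sigma(S) is the closed disk of radius 53.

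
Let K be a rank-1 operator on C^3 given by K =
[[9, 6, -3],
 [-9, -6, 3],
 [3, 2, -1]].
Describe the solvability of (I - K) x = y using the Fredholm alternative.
(I - K) is invertible (det(I - K) = -1 ≠ 0), so for every y in C^3 the equation (I - K) x = y has a unique solution.

K has rank 1, so it is an outer product K = u v^T: every row of K is a multiple of one row vector. Reading off the entries, u = (3, -3, 1) and v = (3, 2, -1) (row i of K equals u_i·v^T). A rank-one matrix u v^T satisfies K u = u (v·u) and kills the (2)-dimensional subspace v^⊥, so its characteristic polynomial is lambda^2 (lambda - v·u) with v·u = tr K = 2. Hence the eigenvalues of I - K are 1 (multiplicity 2) and 1 - (2) = -1, so det(I - K) = -1. (Direct check: I - K =
[[-8, -6, 3],
 [9, 7, -3],
 [-3, -2, 2]]
has determinant -1.) The finite-dimensional Fredholm alternative says: either (I - K) is invertible, or ker(I - K) ≠ {0} and then range(I - K) = ker((I - K)^*)^⊥, with dim ker(I - K) = dim ker((I - K)^*). Since det(I - K) ≠ 0, 1 is not an eigenvalue of K and ker(I - K) = {0}, so we are in the first case: for every y there is a unique x = (I - K)^(-1) y. Explicitly, by the Sherman–Morrison formula, (I - u v^T)^(-1) = I + u v^T/(1 - v·u), i.e. (I - K)^(-1) = I - K.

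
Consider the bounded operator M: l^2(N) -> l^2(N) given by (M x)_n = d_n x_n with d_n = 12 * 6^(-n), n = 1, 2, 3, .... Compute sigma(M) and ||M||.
sigma(M) = {12 * 6^(-n) : n ≥ 1} ∪ {0}; ||M|| = 2

A bounded diagonal operator on l^2 with diagonal entries d_n has spectrum equal to the closure of {d_n : n ≥ 1}: every d_n is an eigenvalue (with eigenvector e_n), so {d_n} ⊂ sigma(M); the spectrum is closed, so its closure is too; and for lambda not in the closure, (M - lambda I) has bounded inverse (the diagonal entries 1/(d_n - lambda) are bounded). For our sequence d_n = 12 * 6^(-n), n = 1, 2, 3, ...:
  - {d_n} = {12 * 6^(-n) : n ≥ 1}; the only limit point is 0
  - closure = {12 * 6^(-n) : n ≥ 1} ∪ {0}
For the norm: a diagonal operator has ||M|| = sup_n |d_n|. Here d_n = 12 * 6^(-n) is positive and decreasing, so sup_n |d_n| = d_1 = 12/6 = 2. So ||M|| = 2.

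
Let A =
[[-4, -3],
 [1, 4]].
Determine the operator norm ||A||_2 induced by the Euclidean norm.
||A||_2 = sqrt((42 + sqrt(1088))/2) ≈ 6.1231 (= sqrt(largest eigenvalue of A^T A))

||A||_2 = sigma_max(A) = sqrt(lambda_max(A^T A)). Form the symmetric matrix M = A^T A =
[[17, 16],
 [16, 25]].
Its characteristic polynomial (trace, determinant of M give the coefficients) is
  p(λ) = det(λ I - M) = λ^2 - 42λ + 169.
For λ^2 - 42λ + 169 the discriminant is 1088. It is nonnegative but not a perfect square, so the roots are real and irrational: λ = (42 ± sqrt(1088))/2 ≈ 37.4924, 4.5076.
So the eigenvalues of A^T A are ≈ 4.5076, 37.4924 (all ≥ 0, as they must be for A^T A). The largest is λ_max = (42 + sqrt(1088))/2 ≈ 37.4924, hence ||A||_2 = sqrt(λ_max) = sqrt((42 + sqrt(1088))/2) ≈ 6.1231.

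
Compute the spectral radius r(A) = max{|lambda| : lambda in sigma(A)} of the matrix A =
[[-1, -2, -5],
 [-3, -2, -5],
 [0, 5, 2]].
r(A) = sqrt(21) ≈ 4.5826

The eigenvalues of A are the roots of its characteristic polynomial. With M = A (coefficients from the trace, the sum of principal 2x2 minors, and det A):
  p(λ) = det(λ I - M) = λ^3 + λ^2 + 15λ - 42.
By the rational root theorem any rational root is an integer divisor of 42. Testing λ = 2: p(2) = 8 + 4 + 30 - 42 = 0, so λ = 2 is a root. Dividing out (λ - 2) leaves p(λ) = (λ - 2)(λ^2 + 3λ + 21). For λ^2 + 3λ + 21 the discriminant is -75. It is negative, so the roots are the complex-conjugate pair λ = -3/2 ± (sqrt(75)/2) i ≈ -1.5 ± 4.3301i. For a conjugate pair the product of the roots equals the constant term, so |λ|^2 = 21 and |λ| = sqrt(21) ≈ 4.5826.
Thus the eigenvalues (to 4 decimals) are -1.5 ± 4.3301i (modulus 4.5826); 2 (modulus 2). The spectral radius is the largest modulus: r(A) = sqrt(21) ≈ 4.5826. (Cross-check: r(A) ≤ ||A||_2 ≈ 9.0251; equality holds whenever A is normal, though it can also hold for some non-normal A.)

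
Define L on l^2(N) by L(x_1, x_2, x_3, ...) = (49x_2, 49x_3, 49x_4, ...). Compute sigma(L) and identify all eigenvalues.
sigma(L) = closed disk {z in C : |z| ≤ 49}; sigma_p(L) = open disk {z in C : |z| < 49}

Note L = 49·V where V is the unit left shift (V x)_k = x_{k+1}; so sigma(L) = 49·sigma(V) and ||L|| = 49||V||. ||L x||^2 = 2401sum_{k≥2} |x_k|^2 ≤ 2401||x||^2, with equality on {x : x_1 = 0}, so ||L|| = 49. For any lambda with |lambda| < 49, set r = lambda/49 (|r| < 1); the vector x = (1, r, r^2, ...) is in l^2 and satisfies L x = 49(r, r^2, ...) = lambda x, so lambda is an eigenvalue. On the boundary |lambda| = 49 the geometric series diverges, so no l^2 eigenvector exists, but these lambda lie in the approximate point spectrum. Hence sigma(L) is the closed disk of radius 49 and sigma_p(L) is the open disk.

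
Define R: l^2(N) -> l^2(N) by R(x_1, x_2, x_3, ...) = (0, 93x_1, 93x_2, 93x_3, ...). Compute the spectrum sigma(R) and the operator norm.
sigma(R) = closed disk {z in C : |z| ≤ 93}; ||R|| = 93

Note R = 93·U where U is the unit right shift (U x)_k = x_{k-1} (with x_0 := 0); so ||R|| = 93||U|| and sigma(R) = 93·sigma(U). ||R x||^2 = sum_{k≥1} |93x_k|^2 = 8649||x||^2, so ||R|| = 93 and sigma(R) ⊂ {|z| ≤ 93}. For any |lambda| < 93, the equation (R - lambda I) x = 0 forces x_1 = 0, then 93x_k = lambda x_{k+1} ⇒ x = 0, so R has no eigenvalues. But (R - lambda I) is not surjective for |lambda| < 93: solving (R - lambda I) x = e_1 would require x_n proportional to (lambda/93)^(-n), which is not in l^2. So every |lambda| < 93 lies in the residual spectrum. The boundary |lambda| = 93 is in the approximate point spectrum (the spectrum is closed). Hence sigma(R) is the closed disk of radius 93.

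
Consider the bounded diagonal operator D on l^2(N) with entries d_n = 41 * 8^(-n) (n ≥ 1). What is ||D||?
||D|| = 41/8 (attained at n = 1)

For D diagonal, ||D|| = sup_n |d_n|. The sequence d_n = 41 * 8^(-n) is positive and strictly decreasing (ratio 8^(-1) < 1), so the supremum is d_1 = 41/8. Hence ||D|| = 41/8.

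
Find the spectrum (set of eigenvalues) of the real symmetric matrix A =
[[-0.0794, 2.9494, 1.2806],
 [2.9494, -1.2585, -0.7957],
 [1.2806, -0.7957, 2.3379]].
sigma(A) ≈ {-4, 2, 3}

A is real symmetric, so its spectrum consists of real eigenvalues. Expanding the characteristic polynomial of the displayed matrix gives
  det(λ I - A) = p(λ) = λ^3 + (-1)λ^2 + (-14)λ + (24).
Solving p(λ) = 0 yields eigenvalues ≈ -4, 2, 3. (A is shown rounded to 4 decimals, so these recover the underlying integer eigenvalues to within that precision.)
Verification: the trace of A = 1 equals the sum of eigenvalues 1, and det(A) ≈ -24.0003 matches the eigenvalue product -24.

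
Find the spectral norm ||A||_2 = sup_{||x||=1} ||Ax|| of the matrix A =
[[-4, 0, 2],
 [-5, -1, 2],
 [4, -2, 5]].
||A||_2 ≈ 7.5831 (= sqrt(largest eigenvalue of A^T A))

||A||_2 = sigma_max(A) = sqrt(lambda_max(A^T A)). Form the symmetric matrix M = A^T A =
[[57, -3, 2],
 [-3, 5, -12],
 [2, -12, 33]].
Its characteristic polynomial (trace, sum of principal 2x2 minors, determinant of M give the coefficients) is
  p(λ) = det(λ I - M) = λ^3 - 95λ^2 + 2174λ - 1024.
No integer candidate from the rational root theorem (±divisors of 1024) is a root, so the roots are irrational. The cubic discriminant is Δ = 1821586212 > 0, so there are three distinct real roots. p(0) = -1024 and p(1) = 1056 have opposite signs, so a root lies in (0, 1); Newton's method refines it to λ ≈ 0.4811. p(37) = 12 and p(38) = -720 have opposite signs, so a root lies in (37, 38); Newton's method refines it to λ ≈ 37.016. p(57) = -568 and p(58) = 600 have opposite signs, so a root lies in (57, 58); Newton's method refines it to λ ≈ 57.5029. Check (Vieta): the three roots sum to 95, matching tr M = 95.
So the eigenvalues of A^T A are ≈ 0.4811, 37.016, 57.5029 (all ≥ 0, as they must be for A^T A). The largest is λ_max ≈ 57.5029, hence ||A||_2 = sqrt(λ_max) ≈ 7.5831.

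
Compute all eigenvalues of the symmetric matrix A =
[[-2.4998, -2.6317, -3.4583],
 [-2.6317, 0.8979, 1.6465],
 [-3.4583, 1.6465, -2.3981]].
sigma(A) ≈ {-6, -2, 4}

A is real symmetric, so its spectrum consists of real eigenvalues. Expanding the characteristic polynomial of the displayed matrix gives
  det(λ I - A) = p(λ) = λ^3 + (4)λ^2 + (-20)λ + (-48).
Solving p(λ) = 0 yields eigenvalues ≈ -6, -2, 4. (A is shown rounded to 4 decimals, so these recover the underlying integer eigenvalues to within that precision.)
Verification: the trace of A = -4 equals the sum of eigenvalues -4, and det(A) ≈ 48.0000 matches the eigenvalue product 48.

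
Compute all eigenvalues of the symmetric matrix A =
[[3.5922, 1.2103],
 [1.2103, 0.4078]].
sigma(A) ≈ {0, 4}

A is real symmetric, so its spectrum consists of real eigenvalues. Expanding the characteristic polynomial of the displayed matrix gives
  det(λ I - A) = p(λ) = λ^2 + (-4)λ + (0).
Solving p(λ) = 0 yields eigenvalues ≈ 0, 4. (A is shown rounded to 4 decimals, so these recover the underlying integer eigenvalues to within that precision.)
Verification: the trace of A = 4 equals the sum of eigenvalues 4, and det(A) ≈ 0.0001 matches the eigenvalue product 0.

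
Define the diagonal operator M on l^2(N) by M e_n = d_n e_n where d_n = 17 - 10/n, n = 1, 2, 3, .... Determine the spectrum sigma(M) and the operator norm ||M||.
sigma(M) = {17 - 10/n : n ≥ 1} ∪ {17}; ||M|| = 17

A bounded diagonal operator on l^2 with diagonal entries d_n has spectrum equal to the closure of {d_n : n ≥ 1}: every d_n is an eigenvalue (with eigenvector e_n), so {d_n} ⊂ sigma(M); the spectrum is closed, so its closure is too; and for lambda not in the closure, (M - lambda I) has bounded inverse (the diagonal entries 1/(d_n - lambda) are bounded). For our sequence d_n = 17 - 10/n, n = 1, 2, 3, ...:
  - {d_n} = {17 - 10/n : n ≥ 1}; the only limit point is 17
  - closure = {17 - 10/n : n ≥ 1} ∪ {17}
For the norm: a diagonal operator has ||M|| = sup_n |d_n|. Here d_n = 17 - 10/n increases monotonically from d_1 = 7 toward 17, with all terms in [7, 17); so sup_n |d_n| = 17 (the supremum is the limit, not attained). So ||M|| = 17.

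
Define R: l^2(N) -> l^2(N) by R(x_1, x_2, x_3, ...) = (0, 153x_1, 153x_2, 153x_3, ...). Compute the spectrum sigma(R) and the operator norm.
sigma(R) = closed disk {z in C : |z| ≤ 153}; ||R|| = 153

Note R = 153·U where U is the unit right shift (U x)_k = x_{k-1} (with x_0 := 0); so ||R|| = 153||U|| and sigma(R) = 153·sigma(U). ||R x||^2 = sum_{k≥1} |153x_k|^2 = 23409||x||^2, so ||R|| = 153 and sigma(R) ⊂ {|z| ≤ 153}. For any |lambda| < 153, the equation (R - lambda I) x = 0 forces x_1 = 0, then 153x_k = lambda x_{k+1} ⇒ x = 0, so R has no eigenvalues. But (R - lambda I) is not surjective for |lambda| < 153: solving (R - lambda I) x = e_1 would require x_n proportional to (lambda/153)^(-n), which is not in l^2. So every |lambda| < 153 lies in the residual spectrum. The boundary |lambda| = 153 is in the approximate point spectrum (the spectrum is closed). Hence sigma(R) is the closed disk of radius 153.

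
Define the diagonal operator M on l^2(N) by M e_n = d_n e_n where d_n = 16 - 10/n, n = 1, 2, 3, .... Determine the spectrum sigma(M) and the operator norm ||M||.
sigma(M) = {16 - 10/n : n ≥ 1} ∪ {16}; ||M|| = 16

A bounded diagonal operator on l^2 with diagonal entries d_n has spectrum equal to the closure of {d_n : n ≥ 1}: every d_n is an eigenvalue (with eigenvector e_n), so {d_n} ⊂ sigma(M); the spectrum is closed, so its closure is too; and for lambda not in the closure, (M - lambda I) has bounded inverse (the diagonal entries 1/(d_n - lambda) are bounded). For our sequence d_n = 16 - 10/n, n = 1, 2, 3, ...:
  - {d_n} = {16 - 10/n : n ≥ 1}; the only limit point is 16
  - closure = {16 - 10/n : n ≥ 1} ∪ {16}
For the norm: a diagonal operator has ||M|| = sup_n |d_n|. Here d_n = 16 - 10/n increases monotonically from d_1 = 6 toward 16, with all terms in [6, 16); so sup_n |d_n| = 16 (the supremum is the limit, not attained). So ||M|| = 16.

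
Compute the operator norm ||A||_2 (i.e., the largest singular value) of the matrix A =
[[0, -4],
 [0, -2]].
||A||_2 = sqrt(20) ≈ 4.4721 (= sqrt(largest eigenvalue of A^T A))

||A||_2 = sigma_max(A) = sqrt(lambda_max(A^T A)). Form the symmetric matrix M = A^T A =
[[0, 0],
 [0, 20]].
Its characteristic polynomial (trace, determinant of M give the coefficients) is
  p(λ) = det(λ I - M) = λ^2 - 20λ.
For λ^2 - 20λ the discriminant is 400. It is a perfect square (20^2), so the roots are rational: λ = (20 ± 20)/2 = 20, 0.
So the eigenvalues of A^T A are ≈ 0, 20 (all ≥ 0, as they must be for A^T A). The largest is λ_max = 20, hence ||A||_2 = sqrt(λ_max) = sqrt(20) ≈ 4.4721.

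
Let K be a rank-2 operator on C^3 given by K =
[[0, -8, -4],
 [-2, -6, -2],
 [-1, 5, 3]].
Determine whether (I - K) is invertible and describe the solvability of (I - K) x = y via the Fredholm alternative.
(I - K) is invertible (det(I - K) = -24 ≠ 0), so for every y in C^3 the equation (I - K) x = y has a unique solution.

K has rank 2 and factors as K = U V^T = u1 v1^T + u2 v2^T with u1 = (1, 0, -1), v1 = (2, -2, -2), u2 = (2, 2, -1), v2 = (-1, -3, -1) (multiplying out reproduces the displayed K). The nonzero eigenvalues of U V^T coincide with those of the 2 x 2 matrix G = V^T U = [[v1·u1, v1·u2], [v2·u1, v2·u2]] = [[4, 2], [0, -7]], and by the Sylvester determinant identity det(I_3 - U V^T) = det(I_2 - V^T U) = det([[-3, -2], [0, 8]]) = (-3)(8) - (-2)(0) = -24. (Direct check: I - K =
[[1, 8, 4],
 [2, 7, 2],
 [1, -5, -2]]
has determinant -24.) The finite-dimensional Fredholm alternative says: either (I - K) is invertible, or ker(I - K) ≠ {0} and then range(I - K) = ker((I - K)^*)^⊥, with dim ker(I - K) = dim ker((I - K)^*). Since det(I - K) ≠ 0, 1 is not an eigenvalue of K and ker(I - K) = {0}, so we are in the first case: for every y there is a unique x = (I - K)^(-1) y. (Explicitly, by the Woodbury identity, (I - U V^T)^(-1) = I + U (I_2 - G)^(-1) V^T.)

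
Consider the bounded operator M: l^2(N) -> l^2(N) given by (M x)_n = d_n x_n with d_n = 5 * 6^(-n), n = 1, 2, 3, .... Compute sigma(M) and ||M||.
sigma(M) = {5 * 6^(-n) : n ≥ 1} ∪ {0}; ||M|| = 5/6

A bounded diagonal operator on l^2 with diagonal entries d_n has spectrum equal to the closure of {d_n : n ≥ 1}: every d_n is an eigenvalue (with eigenvector e_n), so {d_n} ⊂ sigma(M); the spectrum is closed, so its closure is too; and for lambda not in the closure, (M - lambda I) has bounded inverse (the diagonal entries 1/(d_n - lambda) are bounded). For our sequence d_n = 5 * 6^(-n), n = 1, 2, 3, ...:
  - {d_n} = {5 * 6^(-n) : n ≥ 1}; the only limit point is 0
  - closure = {5 * 6^(-n) : n ≥ 1} ∪ {0}
For the norm: a diagonal operator has ||M|| = sup_n |d_n|. Here d_n = 5 * 6^(-n) is positive and decreasing, so sup_n |d_n| = d_1 = 5/6. So ||M|| = 5/6.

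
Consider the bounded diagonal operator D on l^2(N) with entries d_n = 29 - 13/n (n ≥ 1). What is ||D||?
||D|| = 29

For a diagonal operator on l^2 with entries d_n, ||D|| = sup_n |d_n|. Here d_1 = 16, d_2 = 45/2, ..., and d_n = 29 - 13/n increases monotonically toward 29. All terms lie in [16, 29), so |d_n| = d_n and the supremum is the limit 29, which is not attained by any individual d_n. Hence ||D|| = 29.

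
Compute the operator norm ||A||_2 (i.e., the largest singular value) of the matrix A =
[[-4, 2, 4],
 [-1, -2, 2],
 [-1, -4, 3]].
||A||_2 ≈ 6.8135 (= sqrt(largest eigenvalue of A^T A))

||A||_2 = sigma_max(A) = sqrt(lambda_max(A^T A)). Form the symmetric matrix M = A^T A =
[[18, -2, -21],
 [-2, 24, -8],
 [-21, -8, 29]].
Its characteristic polynomial (trace, sum of principal 2x2 minors, determinant of M give the coefficients) is
  p(λ) = det(λ I - M) = λ^3 - 71λ^2 + 1141λ - 4.
No integer candidate from the rational root theorem (±divisors of 4) is a root, so the roots are irrational. The cubic discriminant is Δ = 621103021 > 0, so there are three distinct real roots. p(0) = -4 and p(1) = 1067 have opposite signs, so a root lies in (0, 1); Newton's method refines it to λ ≈ 0.0035. p(24) = 308 and p(25) = -229 have opposite signs, so a root lies in (24, 25); Newton's method refines it to λ ≈ 24.5724. p(46) = -418 and p(47) = 607 have opposite signs, so a root lies in (46, 47); Newton's method refines it to λ ≈ 46.4241. Check (Vieta): the three roots sum to 71, matching tr M = 71.
So the eigenvalues of A^T A are ≈ 0.0035, 24.5724, 46.4241 (all ≥ 0, as they must be for A^T A). The largest is λ_max ≈ 46.4241, hence ||A||_2 = sqrt(λ_max) ≈ 6.8135.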